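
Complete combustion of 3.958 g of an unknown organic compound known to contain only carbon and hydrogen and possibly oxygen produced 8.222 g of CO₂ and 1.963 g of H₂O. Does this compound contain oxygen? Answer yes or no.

yes

mol C = 8.222 g CO₂ ÷ 44.009 g/mol = 0.18683 mol
mol H = 2 × 1.963 g H₂O ÷ 18.015 g/mol = 0.21793 mol
C and H account for only 2.4636 g of the 3.958 g sample; the remaining 1.4944 g must be oxygen.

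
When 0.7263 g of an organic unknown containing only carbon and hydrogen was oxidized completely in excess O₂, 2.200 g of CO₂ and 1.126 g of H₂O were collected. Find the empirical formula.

C2H5

mol C = 2.200 g CO₂ ÷ 44.009 g/mol = 0.049990 mol
mol H = 2 × 1.126 g H₂O ÷ 18.015 g/mol = 0.12501 mol
Divide by the smallest (0.049990 mol): C 1.000, H 2.501
Multiplying each by 2 gives whole numbers: C 2.00, H 5.00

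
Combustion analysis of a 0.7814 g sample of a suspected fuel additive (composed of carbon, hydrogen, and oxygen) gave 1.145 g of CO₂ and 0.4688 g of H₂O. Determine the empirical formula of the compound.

CH2O

mol C = 1.145 g CO₂ ÷ 44.009 g/mol = 0.026017 mol
mol H = 2 × 0.4688 g H₂O ÷ 18.015 g/mol = 0.052046 mol
mass O = 0.7814 − (0.31250 + 0.052462) = 0.41644 g → mol O = 0.41644 ÷ 15.999 = 0.026029 mol
Divide by the smallest (0.026017 mol): C 1.000, H 2.000, O 1.000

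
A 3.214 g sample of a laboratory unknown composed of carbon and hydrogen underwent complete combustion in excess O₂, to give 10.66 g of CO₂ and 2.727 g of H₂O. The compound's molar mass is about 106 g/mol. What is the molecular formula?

C8H10

mol C = 10.66 g CO₂ ÷ 44.009 g/mol = 0.24222 mol
mol H = 2 × 2.727 g H₂O ÷ 18.015 g/mol = 0.30275 mol
Divide by the smallest (0.24222 mol): C 1.000, H 1.250
Multiplying each by 4 gives whole numbers: C 4.00, H 5.00
Empirical formula: C4H5
Empirical-formula mass = 53.08 g/mol; 106 ÷ 53.08 ≈ 2, so the molecular formula is C8H10.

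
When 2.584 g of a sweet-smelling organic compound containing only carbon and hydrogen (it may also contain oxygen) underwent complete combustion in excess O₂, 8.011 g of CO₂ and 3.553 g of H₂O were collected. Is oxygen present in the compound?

mol C = 8.011 g CO₂ ÷ 44.009 g/mol = 0.18203 mol
mol H = 2 × 3.553 g H₂O ÷ 18.015 g/mol = 0.39445 mol
C and H together account for 2.5840 g — essentially the entire 2.584 g sample — so the compound contains no oxygen.

no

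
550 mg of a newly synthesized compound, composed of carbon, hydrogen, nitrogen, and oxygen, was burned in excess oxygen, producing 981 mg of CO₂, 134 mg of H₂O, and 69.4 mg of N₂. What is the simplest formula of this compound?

C9H6N2O5

mol C = 0.981 g CO₂ ÷ 44.009 g/mol = 0.02229 mol
mol H = 2 × 0.134 g H₂O ÷ 18.015 g/mol = 0.01488 mol
mol N = 2 × 0.0694 g N₂ ÷ 28.014 g/mol = 0.004955 mol
mass O = 0.550 − (0.2677 + 0.01500 + 0.06940) = 0.1979 g → mol O = 0.1979 ÷ 15.999 = 0.01237 mol
Divide by the smallest (0.004955 mol): C 4.499, H 3.003, N 1.000, O 2.496
Multiplying each by 2 gives whole numbers: C 9.00, H 6.01, N 2.00, O 4.99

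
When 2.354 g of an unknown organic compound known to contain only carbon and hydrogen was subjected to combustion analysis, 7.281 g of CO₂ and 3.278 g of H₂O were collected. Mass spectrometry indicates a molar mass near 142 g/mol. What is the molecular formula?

C10H22

mol C = 7.281 g CO₂ ÷ 44.009 g/mol = 0.16544 mol
mol H = 2 × 3.278 g H₂O ÷ 18.015 g/mol = 0.36392 mol
Divide by the smallest (0.16544 mol): C 1.000, H 2.200
Multiplying each by 5 gives whole numbers: C 5.00, H 11.00
Empirical formula: C5H11
Empirical-formula mass = 71.14 g/mol; 142 ÷ 71.14 ≈ 2, so the molecular formula is C10H22.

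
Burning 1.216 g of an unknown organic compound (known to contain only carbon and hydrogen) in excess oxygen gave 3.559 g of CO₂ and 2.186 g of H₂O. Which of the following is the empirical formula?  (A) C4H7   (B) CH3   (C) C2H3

(B) CH3

mol C = 3.559 g CO₂ ÷ 44.009 g/mol = 0.080870 mol
mol H = 2 × 2.186 g H₂O ÷ 18.015 g/mol = 0.24269 mol
Divide by the smallest (0.080870 mol): C 1.000, H 3.001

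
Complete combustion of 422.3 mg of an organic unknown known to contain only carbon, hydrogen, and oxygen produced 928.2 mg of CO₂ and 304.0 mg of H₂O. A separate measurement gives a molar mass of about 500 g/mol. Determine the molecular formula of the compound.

C25H40O10

mol C = 0.9282 g CO₂ ÷ 44.009 g/mol = 0.021091 mol
mol H = 2 × 0.3040 g H₂O ÷ 18.015 g/mol = 0.033750 mol
mass O = 0.4223 − (0.25333 + 0.034020) = 0.13495 g → mol O = 0.13495 ÷ 15.999 = 0.0084352 mol
Divide by the smallest (0.0084352 mol): C 2.500, H 4.001, O 1.000
Multiplying each by 2 gives whole numbers: C 5.00, H 8.00, O 2.00
Empirical formula: C5H8O2
Empirical-formula mass = 100.12 g/mol; 500 ÷ 100.12 ≈ 5, so the molecular formula is C25H40O10.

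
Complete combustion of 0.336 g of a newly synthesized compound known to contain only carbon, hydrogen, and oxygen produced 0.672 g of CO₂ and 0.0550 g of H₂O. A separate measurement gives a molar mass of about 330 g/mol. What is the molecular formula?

mol C = 0.672 g CO₂ ÷ 44.009 g/mol = 0.01527 mol
mol H = 2 × 0.0550 g H₂O ÷ 18.015 g/mol = 0.006106 mol
mass O = 0.336 − (0.1834 + 0.006155) = 0.1464 g → mol O = 0.1464 ÷ 15.999 = 0.009153 mol
Divide by the smallest (0.006106 mol): C 2.501, H 1.000, O 1.499
Multiplying each by 2 gives whole numbers: C 5.00, H 2.00, O 3.00
Empirical formula: C5H2O3
Empirical-formula mass = 110.07 g/mol; 330 ÷ 110.07 ≈ 3, so the molecular formula is C15H6O9.

C15H6O9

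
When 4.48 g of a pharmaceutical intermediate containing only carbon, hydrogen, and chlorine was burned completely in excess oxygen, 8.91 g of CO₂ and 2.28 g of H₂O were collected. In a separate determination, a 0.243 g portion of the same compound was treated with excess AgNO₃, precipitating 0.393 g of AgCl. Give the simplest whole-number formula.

C4H5Cl

mol C = 8.91 g CO₂ ÷ 44.009 g/mol = 0.2025 mol
mol H = 2 × 2.28 g H₂O ÷ 18.015 g/mol = 0.2531 mol
From the AgCl data: mol Cl per gram of compound = (0.393 ÷ 143.318) ÷ 0.243 = 0.01128 mol/g, so in the 4.48 g combustion sample mol Cl = 0.05055 mol
Divide by the smallest (0.05055 mol): C 4.005, H 5.007, Cl 1.000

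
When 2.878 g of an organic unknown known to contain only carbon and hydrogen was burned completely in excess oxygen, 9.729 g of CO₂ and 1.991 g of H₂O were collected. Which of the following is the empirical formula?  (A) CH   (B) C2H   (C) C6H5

mol C = 9.729 g CO₂ ÷ 44.009 g/mol = 0.22107 mol
mol H = 2 × 1.991 g H₂O ÷ 18.015 g/mol = 0.22104 mol
Divide by the smallest (0.22104 mol): C 1.000, H 1.000

(A) CH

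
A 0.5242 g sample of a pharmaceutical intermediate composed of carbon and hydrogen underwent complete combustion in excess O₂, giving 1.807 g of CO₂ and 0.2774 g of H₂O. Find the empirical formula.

mol C = 1.807 g CO₂ ÷ 44.009 g/mol = 0.041060 mol
mol H = 2 × 0.2774 g H₂O ÷ 18.015 g/mol = 0.030797 mol
Divide by the smallest (0.030797 mol): C 1.333, H 1.000
Multiplying each by 3 gives whole numbers: C 4.00, H 3.00

C4H3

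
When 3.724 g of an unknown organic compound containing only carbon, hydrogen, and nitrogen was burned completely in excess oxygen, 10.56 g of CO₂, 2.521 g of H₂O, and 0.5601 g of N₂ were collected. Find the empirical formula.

mol C = 10.56 g CO₂ ÷ 44.009 g/mol = 0.23995 mol
mol H = 2 × 2.521 g H₂O ÷ 18.015 g/mol = 0.27988 mol
mol N = 2 × 0.5601 g N₂ ÷ 28.014 g/mol = 0.039987 mol
Divide by the smallest (0.039987 mol): C 6.001, H 6.999, N 1.000

C6H7N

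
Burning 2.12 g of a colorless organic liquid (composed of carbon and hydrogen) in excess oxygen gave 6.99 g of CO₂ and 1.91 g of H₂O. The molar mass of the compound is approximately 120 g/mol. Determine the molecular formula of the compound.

mol C = 6.99 g CO₂ ÷ 44.009 g/mol = 0.1588 mol
mol H = 2 × 1.91 g H₂O ÷ 18.015 g/mol = 0.2120 mol
Divide by the smallest (0.1588 mol): C 1.000, H 1.335
Multiplying each by 3 gives whole numbers: C 3.00, H 4.01
Empirical formula: C3H4
Empirical-formula mass = 40.06 g/mol; 120 ÷ 40.06 ≈ 3, so the molecular formula is C9H12.

C9H12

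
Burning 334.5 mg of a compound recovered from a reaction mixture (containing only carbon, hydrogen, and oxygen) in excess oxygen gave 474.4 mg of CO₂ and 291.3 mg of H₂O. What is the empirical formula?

CH3O

mol C = 0.4744 g CO₂ ÷ 44.009 g/mol = 0.010780 mol
mol H = 2 × 0.2913 g H₂O ÷ 18.015 g/mol = 0.032340 mol
mass O = 0.3345 − (0.12947 + 0.032598) = 0.17243 g → mol O = 0.17243 ÷ 15.999 = 0.010777 mol
Divide by the smallest (0.010777 mol): C 1.000, H 3.001, O 1.000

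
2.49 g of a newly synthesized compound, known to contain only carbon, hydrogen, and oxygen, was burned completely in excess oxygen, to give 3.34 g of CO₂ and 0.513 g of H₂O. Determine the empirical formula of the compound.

mol C = 3.34 g CO₂ ÷ 44.009 g/mol = 0.07589 mol
mol H = 2 × 0.513 g H₂O ÷ 18.015 g/mol = 0.05695 mol
mass O = 2.49 − (0.9116 + 0.05741) = 1.521 g → mol O = 1.521 ÷ 15.999 = 0.09507 mol
Divide by the smallest (0.05695 mol): C 1.333, H 1.000, O 1.669
Multiplying each by 3 gives whole numbers: C 4.00, H 3.00, O 5.01

C4H3O5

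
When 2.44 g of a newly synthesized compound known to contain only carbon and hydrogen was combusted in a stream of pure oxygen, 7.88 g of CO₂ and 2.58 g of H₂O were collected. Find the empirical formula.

mol C = 7.88 g CO₂ ÷ 44.009 g/mol = 0.1791 mol
mol H = 2 × 2.58 g H₂O ÷ 18.015 g/mol = 0.2864 mol
Divide by the smallest (0.1791 mol): C 1.000, H 1.600
Multiplying each by 5 gives whole numbers: C 5.00, H 8.00

C5H8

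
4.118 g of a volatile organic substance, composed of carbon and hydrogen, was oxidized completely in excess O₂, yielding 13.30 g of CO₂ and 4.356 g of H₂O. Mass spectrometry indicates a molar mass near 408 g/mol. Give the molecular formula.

C30H48

mol C = 13.30 g CO₂ ÷ 44.009 g/mol = 0.30221 mol
mol H = 2 × 4.356 g H₂O ÷ 18.015 g/mol = 0.48360 mol
Divide by the smallest (0.30221 mol): C 1.000, H 1.600
Multiplying each by 5 gives whole numbers: C 5.00, H 8.00
Empirical formula: C5H8
Empirical-formula mass = 68.12 g/mol; 408 ÷ 68.12 ≈ 6, so the molecular formula is C30H48.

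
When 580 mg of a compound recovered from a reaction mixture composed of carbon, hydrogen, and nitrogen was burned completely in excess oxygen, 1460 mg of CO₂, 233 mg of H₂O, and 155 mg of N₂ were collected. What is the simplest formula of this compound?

mol C = 1.46 g CO₂ ÷ 44.009 g/mol = 0.03318 mol
mol H = 2 × 0.233 g H₂O ÷ 18.015 g/mol = 0.02587 mol
mol N = 2 × 0.155 g N₂ ÷ 28.014 g/mol = 0.01107 mol
Divide by the smallest (0.01107 mol): C 2.998, H 2.338, N 1.000
Multiplying each by 3 gives whole numbers: C 8.99, H 7.01, N 3.00

C9H7N3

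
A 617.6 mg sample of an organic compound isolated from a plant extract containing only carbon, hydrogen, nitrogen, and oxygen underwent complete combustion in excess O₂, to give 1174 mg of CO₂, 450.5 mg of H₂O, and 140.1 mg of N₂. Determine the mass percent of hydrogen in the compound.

8.16%

mol C = 1.174 g CO₂ ÷ 44.009 g/mol = 0.026676 mol
mol H = 2 × 0.4505 g H₂O ÷ 18.015 g/mol = 0.050014 mol
mol N = 2 × 0.1401 g N₂ ÷ 28.014 g/mol = 0.010002 mol
mass O = 0.6176 − (0.32041 + 0.050414 + 0.14010) = 0.10668 g → mol O = 0.10668 ÷ 15.999 = 0.0066677 mol
mass % H = 0.050414 g ÷ 0.6176 g × 100%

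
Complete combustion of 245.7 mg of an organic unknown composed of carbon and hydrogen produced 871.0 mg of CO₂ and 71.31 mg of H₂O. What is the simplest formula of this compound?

mol C = 0.8710 g CO₂ ÷ 44.009 g/mol = 0.019791 mol
mol H = 2 × 0.07131 g H₂O ÷ 18.015 g/mol = 0.0079167 mol
Divide by the smallest (0.0079167 mol): C 2.500, H 1.000
Multiplying each by 2 gives whole numbers: C 5.00, H 2.00

C5H2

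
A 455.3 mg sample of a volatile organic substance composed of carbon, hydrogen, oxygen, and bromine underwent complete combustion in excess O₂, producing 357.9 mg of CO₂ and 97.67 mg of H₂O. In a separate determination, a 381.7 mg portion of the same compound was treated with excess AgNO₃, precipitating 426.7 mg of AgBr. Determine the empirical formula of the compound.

C3H4BrO3

mol C = 0.3579 g CO₂ ÷ 44.009 g/mol = 0.0081324 mol
mol H = 2 × 0.09767 g H₂O ÷ 18.015 g/mol = 0.010843 mol
From the AgBr data: mol Br per gram of compound = (0.4267 ÷ 187.772) ÷ 0.3817 = 0.0059535 mol/g, so in the 0.4553 g combustion sample mol Br = 0.0027106 mol
mass O = 0.4553 − (0.097679 + 0.010930 + 0.21659) = 0.13010 g → mol O = 0.13010 ÷ 15.999 = 0.0081319 mol
Divide by the smallest (0.0027106 mol): C 3.000, H 4.000, Br 1.000, O 3.000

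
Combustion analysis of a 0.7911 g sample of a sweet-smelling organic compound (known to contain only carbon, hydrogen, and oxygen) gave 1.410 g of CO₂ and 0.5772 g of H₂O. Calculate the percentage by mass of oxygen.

mol C = 1.410 g CO₂ ÷ 44.009 g/mol = 0.032039 mol
mol H = 2 × 0.5772 g H₂O ÷ 18.015 g/mol = 0.064080 mol
mass O = 0.7911 − (0.38482 + 0.064593) = 0.34169 g → mol O = 0.34169 ÷ 15.999 = 0.021357 mol
mass % O = 0.34169 g ÷ 0.7911 g × 100%

43.19%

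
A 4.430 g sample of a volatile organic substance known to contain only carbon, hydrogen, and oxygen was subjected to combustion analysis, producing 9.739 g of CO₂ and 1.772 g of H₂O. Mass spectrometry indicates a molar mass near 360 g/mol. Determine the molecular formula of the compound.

C18H16O8

mol C = 9.739 g CO₂ ÷ 44.009 g/mol = 0.22130 mol
mol H = 2 × 1.772 g H₂O ÷ 18.015 g/mol = 0.19672 mol
mass O = 4.430 − (2.6580 + 0.19830) = 1.5737 g → mol O = 1.5737 ÷ 15.999 = 0.098364 mol
Divide by the smallest (0.098364 mol): C 2.250, H 2.000, O 1.000
Multiplying each by 4 gives whole numbers: C 9.00, H 8.00, O 4.00
Empirical formula: C9H8O4
Empirical-formula mass = 180.16 g/mol; 360 ÷ 180.16 ≈ 2, so the molecular formula is C18H16O8.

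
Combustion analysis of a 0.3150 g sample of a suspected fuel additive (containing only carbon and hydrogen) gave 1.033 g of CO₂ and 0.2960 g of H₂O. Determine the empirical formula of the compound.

mol C = 1.033 g CO₂ ÷ 44.009 g/mol = 0.023472 mol
mol H = 2 × 0.2960 g H₂O ÷ 18.015 g/mol = 0.032862 mol
Divide by the smallest (0.023472 mol): C 1.000, H 1.400
Multiplying each by 5 gives whole numbers: C 5.00, H 7.00

C5H7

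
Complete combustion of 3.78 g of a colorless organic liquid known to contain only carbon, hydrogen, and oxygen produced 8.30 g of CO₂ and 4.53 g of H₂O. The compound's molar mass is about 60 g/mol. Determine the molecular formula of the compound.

C3H8O

mol C = 8.30 g CO₂ ÷ 44.009 g/mol = 0.1886 mol
mol H = 2 × 4.53 g H₂O ÷ 18.015 g/mol = 0.5029 mol
mass O = 3.78 − (2.265 + 0.5069) = 1.008 g → mol O = 1.008 ÷ 15.999 = 0.06299 mol
Divide by the smallest (0.06299 mol): C 2.994, H 7.984, O 1.000
Empirical formula: C3H8O
Empirical-formula mass = 60.10 g/mol; 60 ÷ 60.10 ≈ 1, so the molecular formula is C3H8O.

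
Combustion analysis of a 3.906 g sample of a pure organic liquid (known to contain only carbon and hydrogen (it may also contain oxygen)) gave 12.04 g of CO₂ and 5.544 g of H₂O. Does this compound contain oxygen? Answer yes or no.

mol C = 12.04 g CO₂ ÷ 44.009 g/mol = 0.27358 mol
mol H = 2 × 5.544 g H₂O ÷ 18.015 g/mol = 0.61549 mol
C and H together account for 3.9064 g — essentially the entire 3.906 g sample — so the compound contains no oxygen.

no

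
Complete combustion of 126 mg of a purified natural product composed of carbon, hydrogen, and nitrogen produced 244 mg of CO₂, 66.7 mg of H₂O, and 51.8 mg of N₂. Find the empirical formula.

C3H4N2

mol C = 0.244 g CO₂ ÷ 44.009 g/mol = 0.005544 mol
mol H = 2 × 0.0667 g H₂O ÷ 18.015 g/mol = 0.007405 mol
mol N = 2 × 0.0518 g N₂ ÷ 28.014 g/mol = 0.003698 mol
Divide by the smallest (0.003698 mol): C 1.499, H 2.002, N 1.000
Multiplying each by 2 gives whole numbers: C 3.00, H 4.00, N 2.00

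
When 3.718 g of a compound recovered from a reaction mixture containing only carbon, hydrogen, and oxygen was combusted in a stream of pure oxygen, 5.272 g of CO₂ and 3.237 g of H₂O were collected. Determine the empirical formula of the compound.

mol C = 5.272 g CO₂ ÷ 44.009 g/mol = 0.11979 mol
mol H = 2 × 3.237 g H₂O ÷ 18.015 g/mol = 0.35937 mol
mass O = 3.718 − (1.4388 + 0.36224) = 1.9169 g → mol O = 1.9169 ÷ 15.999 = 0.11981 mol
Divide by the smallest (0.11979 mol): C 1.000, H 3.000, O 1.000

CH3O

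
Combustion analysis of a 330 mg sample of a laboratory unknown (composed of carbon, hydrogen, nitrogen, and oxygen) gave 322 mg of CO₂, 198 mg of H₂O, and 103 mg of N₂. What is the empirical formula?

CH3NO

mol C = 0.322 g CO₂ ÷ 44.009 g/mol = 0.007317 mol
mol H = 2 × 0.198 g H₂O ÷ 18.015 g/mol = 0.02198 mol
mol N = 2 × 0.103 g N₂ ÷ 28.014 g/mol = 0.007353 mol
mass O = 0.330 − (0.08788 + 0.02216 + 0.1030) = 0.1170 g → mol O = 0.1170 ÷ 15.999 = 0.007311 mol
Divide by the smallest (0.007311 mol): C 1.001, H 3.007, N 1.006, O 1.000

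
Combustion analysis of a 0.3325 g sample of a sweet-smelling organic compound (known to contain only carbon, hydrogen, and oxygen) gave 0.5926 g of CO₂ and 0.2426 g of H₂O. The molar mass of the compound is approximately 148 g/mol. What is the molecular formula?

mol C = 0.5926 g CO₂ ÷ 44.009 g/mol = 0.013465 mol
mol H = 2 × 0.2426 g H₂O ÷ 18.015 g/mol = 0.026933 mol
mass O = 0.3325 − (0.16173 + 0.027149) = 0.14362 g → mol O = 0.14362 ÷ 15.999 = 0.0089767 mol
Divide by the smallest (0.0089767 mol): C 1.500, H 3.000, O 1.000
Multiplying each by 2 gives whole numbers: C 3.00, H 6.00, O 2.00
Empirical formula: C3H6O2
Empirical-formula mass = 74.08 g/mol; 148 ÷ 74.08 ≈ 2, so the molecular formula is C6H12O4.

C6H12O4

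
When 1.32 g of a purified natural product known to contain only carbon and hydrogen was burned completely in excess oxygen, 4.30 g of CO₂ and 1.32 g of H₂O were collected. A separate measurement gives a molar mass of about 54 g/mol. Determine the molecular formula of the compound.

C4H6

mol C = 4.30 g CO₂ ÷ 44.009 g/mol = 0.09771 mol
mol H = 2 × 1.32 g H₂O ÷ 18.015 g/mol = 0.1465 mol
Divide by the smallest (0.09771 mol): C 1.000, H 1.500
Multiplying each by 2 gives whole numbers: C 2.00, H 3.00
Empirical formula: C2H3
Empirical-formula mass = 27.05 g/mol; 54 ÷ 27.05 ≈ 2, so the molecular formula is C4H6.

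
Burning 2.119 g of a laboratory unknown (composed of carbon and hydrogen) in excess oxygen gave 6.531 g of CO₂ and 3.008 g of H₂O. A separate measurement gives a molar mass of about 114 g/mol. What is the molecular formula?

C8H18

mol C = 6.531 g CO₂ ÷ 44.009 g/mol = 0.14840 mol
mol H = 2 × 3.008 g H₂O ÷ 18.015 g/mol = 0.33394 mol
Divide by the smallest (0.14840 mol): C 1.000, H 2.250
Multiplying each by 4 gives whole numbers: C 4.00, H 9.00
Empirical formula: C4H9
Empirical-formula mass = 57.12 g/mol; 114 ÷ 57.12 ≈ 2, so the molecular formula is C8H18.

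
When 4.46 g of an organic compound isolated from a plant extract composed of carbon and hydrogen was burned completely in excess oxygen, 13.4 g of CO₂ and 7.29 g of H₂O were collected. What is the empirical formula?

mol C = 13.4 g CO₂ ÷ 44.009 g/mol = 0.3045 mol
mol H = 2 × 7.29 g H₂O ÷ 18.015 g/mol = 0.8093 mol
Divide by the smallest (0.3045 mol): C 1.000, H 2.658
Multiplying each by 3 gives whole numbers: C 3.00, H 7.97

C3H8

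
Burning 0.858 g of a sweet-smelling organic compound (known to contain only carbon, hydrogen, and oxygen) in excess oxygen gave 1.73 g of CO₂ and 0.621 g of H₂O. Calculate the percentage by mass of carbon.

55.0%

mol C = 1.73 g CO₂ ÷ 44.009 g/mol = 0.03931 mol
mol H = 2 × 0.621 g H₂O ÷ 18.015 g/mol = 0.06894 mol
mass O = 0.858 − (0.4722 + 0.06949) = 0.3164 g → mol O = 0.3164 ÷ 15.999 = 0.01977 mol
mass % C = 0.4722 g ÷ 0.858 g × 100%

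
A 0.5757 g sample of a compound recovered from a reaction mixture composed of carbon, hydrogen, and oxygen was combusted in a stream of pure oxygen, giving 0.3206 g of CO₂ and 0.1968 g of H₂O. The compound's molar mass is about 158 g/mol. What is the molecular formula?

mol C = 0.3206 g CO₂ ÷ 44.009 g/mol = 0.0072849 mol
mol H = 2 × 0.1968 g H₂O ÷ 18.015 g/mol = 0.021848 mol
mass O = 0.5757 − (0.087499 + 0.022023) = 0.46618 g → mol O = 0.46618 ÷ 15.999 = 0.029138 mol
Divide by the smallest (0.0072849 mol): C 1.000, H 2.999, O 4.000
Empirical formula: CH3O4
Empirical-formula mass = 79.03 g/mol; 158 ÷ 79.03 ≈ 2, so the molecular formula is C2H6O8.

C2H6O8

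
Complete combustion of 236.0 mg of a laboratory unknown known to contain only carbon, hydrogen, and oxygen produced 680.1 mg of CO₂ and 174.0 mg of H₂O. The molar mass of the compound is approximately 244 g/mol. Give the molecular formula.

mol C = 0.6801 g CO₂ ÷ 44.009 g/mol = 0.015454 mol
mol H = 2 × 0.1740 g H₂O ÷ 18.015 g/mol = 0.019317 mol
mass O = 0.2360 − (0.18561 + 0.019472) = 0.030914 g → mol O = 0.030914 ÷ 15.999 = 0.0019323 mol
Divide by the smallest (0.0019323 mol): C 7.998, H 9.997, O 1.000
Empirical formula: C8H10O
Empirical-formula mass = 122.17 g/mol; 244 ÷ 122.17 ≈ 2, so the molecular formula is C16H20O2.

C16H20O2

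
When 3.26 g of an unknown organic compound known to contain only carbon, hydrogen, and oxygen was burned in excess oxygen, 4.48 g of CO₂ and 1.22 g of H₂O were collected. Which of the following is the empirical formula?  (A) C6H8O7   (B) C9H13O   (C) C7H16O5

mol C = 4.48 g CO₂ ÷ 44.009 g/mol = 0.1018 mol
mol H = 2 × 1.22 g H₂O ÷ 18.015 g/mol = 0.1354 mol
mass O = 3.26 − (1.223 + 0.1365) = 1.901 g → mol O = 1.901 ÷ 15.999 = 0.1188 mol
Divide by the smallest (0.1018 mol): C 1.000, H 1.331, O 1.167
Multiplying each by 6 gives whole numbers: C 6.00, H 7.98, O 7.00

(A) C6H8O7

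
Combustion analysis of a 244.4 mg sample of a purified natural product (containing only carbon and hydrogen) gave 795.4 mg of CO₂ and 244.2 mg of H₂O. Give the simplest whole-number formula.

mol C = 0.7954 g CO₂ ÷ 44.009 g/mol = 0.018074 mol
mol H = 2 × 0.2442 g H₂O ÷ 18.015 g/mol = 0.027111 mol
Divide by the smallest (0.018074 mol): C 1.000, H 1.500
Multiplying each by 2 gives whole numbers: C 2.00, H 3.00

C2H3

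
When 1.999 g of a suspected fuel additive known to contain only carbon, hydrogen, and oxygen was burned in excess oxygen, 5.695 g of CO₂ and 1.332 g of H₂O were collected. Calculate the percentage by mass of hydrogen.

7.46%

mol C = 5.695 g CO₂ ÷ 44.009 g/mol = 0.12941 mol
mol H = 2 × 1.332 g H₂O ÷ 18.015 g/mol = 0.14788 mol
mass O = 1.999 − (1.5543 + 0.14906) = 0.29565 g → mol O = 0.29565 ÷ 15.999 = 0.018479 mol
mass % H = 0.14906 g ÷ 1.999 g × 100%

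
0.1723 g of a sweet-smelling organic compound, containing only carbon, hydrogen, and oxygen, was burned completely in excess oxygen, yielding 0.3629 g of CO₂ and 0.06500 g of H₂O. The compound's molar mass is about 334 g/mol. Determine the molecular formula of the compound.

mol C = 0.3629 g CO₂ ÷ 44.009 g/mol = 0.0082460 mol
mol H = 2 × 0.06500 g H₂O ÷ 18.015 g/mol = 0.0072162 mol
mass O = 0.1723 − (0.099043 + 0.0072739) = 0.065983 g → mol O = 0.065983 ÷ 15.999 = 0.0041242 mol
Divide by the smallest (0.0041242 mol): C 1.999, H 1.750, O 1.000
Multiplying each by 4 gives whole numbers: C 8.00, H 7.00, O 4.00
Empirical formula: C8H7O4
Empirical-formula mass = 167.14 g/mol; 334 ÷ 167.14 ≈ 2, so the molecular formula is C16H14O8.

C16H14O8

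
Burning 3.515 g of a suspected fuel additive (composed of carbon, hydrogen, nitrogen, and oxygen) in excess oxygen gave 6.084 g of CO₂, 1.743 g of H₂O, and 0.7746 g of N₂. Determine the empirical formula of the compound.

mol C = 6.084 g CO₂ ÷ 44.009 g/mol = 0.13824 mol
mol H = 2 × 1.743 g H₂O ÷ 18.015 g/mol = 0.19351 mol
mol N = 2 × 0.7746 g N₂ ÷ 28.014 g/mol = 0.055301 mol
mass O = 3.515 − (1.6605 + 0.19505 + 0.77460) = 0.88489 g → mol O = 0.88489 ÷ 15.999 = 0.055309 mol
Divide by the smallest (0.055301 mol): C 2.500, H 3.499, N 1.000, O 1.000
Multiplying each by 2 gives whole numbers: C 5.00, H 7.00, N 2.00, O 2.00

C5H7N2O2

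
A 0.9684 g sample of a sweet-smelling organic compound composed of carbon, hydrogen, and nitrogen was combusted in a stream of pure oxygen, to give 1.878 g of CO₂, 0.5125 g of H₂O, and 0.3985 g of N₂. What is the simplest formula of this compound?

mol C = 1.878 g CO₂ ÷ 44.009 g/mol = 0.042673 mol
mol H = 2 × 0.5125 g H₂O ÷ 18.015 g/mol = 0.056897 mol
mol N = 2 × 0.3985 g N₂ ÷ 28.014 g/mol = 0.028450 mol
Divide by the smallest (0.028450 mol): C 1.500, H 2.000, N 1.000
Multiplying each by 2 gives whole numbers: C 3.00, H 4.00, N 2.00

C3H4N2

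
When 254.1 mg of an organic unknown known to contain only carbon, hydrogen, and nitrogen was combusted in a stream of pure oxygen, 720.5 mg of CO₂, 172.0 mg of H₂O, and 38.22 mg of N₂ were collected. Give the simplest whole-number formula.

C6H7N

mol C = 0.7205 g CO₂ ÷ 44.009 g/mol = 0.016372 mol
mol H = 2 × 0.1720 g H₂O ÷ 18.015 g/mol = 0.019095 mol
mol N = 2 × 0.03822 g N₂ ÷ 28.014 g/mol = 0.0027286 mol
Divide by the smallest (0.0027286 mol): C 6.000, H 6.998, N 1.000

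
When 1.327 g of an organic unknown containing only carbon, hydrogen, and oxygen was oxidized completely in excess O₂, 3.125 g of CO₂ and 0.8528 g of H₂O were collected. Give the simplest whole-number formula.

mol C = 3.125 g CO₂ ÷ 44.009 g/mol = 0.071008 mol
mol H = 2 × 0.8528 g H₂O ÷ 18.015 g/mol = 0.094677 mol
mass O = 1.327 − (0.85288 + 0.095434) = 0.37869 g → mol O = 0.37869 ÷ 15.999 = 0.023669 mol
Divide by the smallest (0.023669 mol): C 3.000, H 4.000, O 1.000

C3H4O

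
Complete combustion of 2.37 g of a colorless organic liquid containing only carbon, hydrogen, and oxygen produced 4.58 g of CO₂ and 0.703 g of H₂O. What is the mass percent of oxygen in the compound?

43.9%

mol C = 4.58 g CO₂ ÷ 44.009 g/mol = 0.1041 mol
mol H = 2 × 0.703 g H₂O ÷ 18.015 g/mol = 0.07805 mol
mass O = 2.37 − (1.250 + 0.07867) = 1.041 g → mol O = 1.041 ÷ 15.999 = 0.06509 mol
mass % O = 1.041 g ÷ 2.37 g × 100%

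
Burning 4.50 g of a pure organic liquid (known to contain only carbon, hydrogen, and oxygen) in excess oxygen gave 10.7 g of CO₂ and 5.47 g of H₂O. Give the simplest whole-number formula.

mol C = 10.7 g CO₂ ÷ 44.009 g/mol = 0.2431 mol
mol H = 2 × 5.47 g H₂O ÷ 18.015 g/mol = 0.6073 mol
mass O = 4.50 − (2.920 + 0.6121) = 0.9676 g → mol O = 0.9676 ÷ 15.999 = 0.06048 mol
Divide by the smallest (0.06048 mol): C 4.020, H 10.041, O 1.000

C4H10O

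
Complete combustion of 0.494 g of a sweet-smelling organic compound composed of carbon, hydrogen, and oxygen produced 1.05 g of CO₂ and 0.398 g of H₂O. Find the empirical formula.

mol C = 1.05 g CO₂ ÷ 44.009 g/mol = 0.02386 mol
mol H = 2 × 0.398 g H₂O ÷ 18.015 g/mol = 0.04419 mol
mass O = 0.494 − (0.2866 + 0.04454) = 0.1629 g → mol O = 0.1629 ÷ 15.999 = 0.01018 mol
Divide by the smallest (0.01018 mol): C 2.343, H 4.340, O 1.000
Multiplying each by 3 gives whole numbers: C 7.03, H 13.02, O 3.00

C7H13O3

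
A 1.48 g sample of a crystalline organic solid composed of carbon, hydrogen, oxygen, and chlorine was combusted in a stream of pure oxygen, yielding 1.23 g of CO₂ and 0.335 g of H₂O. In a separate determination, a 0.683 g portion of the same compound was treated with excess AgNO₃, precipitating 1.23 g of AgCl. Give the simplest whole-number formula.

mol C = 1.23 g CO₂ ÷ 44.009 g/mol = 0.02795 mol
mol H = 2 × 0.335 g H₂O ÷ 18.015 g/mol = 0.03719 mol
From the AgCl data: mol Cl per gram of compound = (1.23 ÷ 143.318) ÷ 0.683 = 0.01257 mol/g, so in the 1.48 g combustion sample mol Cl = 0.01860 mol
mass O = 1.48 − (0.3357 + 0.03749 + 0.6593) = 0.4476 g → mol O = 0.4476 ÷ 15.999 = 0.02797 mol
Divide by the smallest (0.01860 mol): C 1.503, H 2.000, Cl 1.000, O 1.504
Multiplying each by 2 gives whole numbers: C 3.01, H 4.00, Cl 2.00, O 3.01

C3H4Cl2O3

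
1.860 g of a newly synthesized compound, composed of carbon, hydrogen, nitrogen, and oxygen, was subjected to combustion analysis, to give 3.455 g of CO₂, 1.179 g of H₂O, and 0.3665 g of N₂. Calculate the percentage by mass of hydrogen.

mol C = 3.455 g CO₂ ÷ 44.009 g/mol = 0.078507 mol
mol H = 2 × 1.179 g H₂O ÷ 18.015 g/mol = 0.13089 mol
mol N = 2 × 0.3665 g N₂ ÷ 28.014 g/mol = 0.026165 mol
mass O = 1.860 − (0.94294 + 0.13194 + 0.36650) = 0.41862 g → mol O = 0.41862 ÷ 15.999 = 0.026165 mol
mass % H = 0.13194 g ÷ 1.860 g × 100%

7.09%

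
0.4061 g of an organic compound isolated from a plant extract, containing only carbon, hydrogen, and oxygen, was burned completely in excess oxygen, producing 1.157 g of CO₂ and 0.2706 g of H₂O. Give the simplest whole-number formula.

mol C = 1.157 g CO₂ ÷ 44.009 g/mol = 0.026290 mol
mol H = 2 × 0.2706 g H₂O ÷ 18.015 g/mol = 0.030042 mol
mass O = 0.4061 − (0.31577 + 0.030282) = 0.060048 g → mol O = 0.060048 ÷ 15.999 = 0.0037532 mol
Divide by the smallest (0.0037532 mol): C 7.005, H 8.004, O 1.000

C7H8O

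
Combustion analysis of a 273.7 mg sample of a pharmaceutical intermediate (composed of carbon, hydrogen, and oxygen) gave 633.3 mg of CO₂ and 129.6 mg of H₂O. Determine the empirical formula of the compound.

C8H8O3

mol C = 0.6333 g CO₂ ÷ 44.009 g/mol = 0.014390 mol
mol H = 2 × 0.1296 g H₂O ÷ 18.015 g/mol = 0.014388 mol
mass O = 0.2737 − (0.17284 + 0.014503) = 0.086356 g → mol O = 0.086356 ÷ 15.999 = 0.0053976 mol
Divide by the smallest (0.0053976 mol): C 2.666, H 2.666, O 1.000
Multiplying each by 3 gives whole numbers: C 8.00, H 8.00, O 3.00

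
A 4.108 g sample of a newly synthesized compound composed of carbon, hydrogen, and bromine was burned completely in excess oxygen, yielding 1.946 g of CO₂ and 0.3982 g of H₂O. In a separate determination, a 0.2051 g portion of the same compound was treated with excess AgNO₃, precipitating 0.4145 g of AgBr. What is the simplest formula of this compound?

CHBr

mol C = 1.946 g CO₂ ÷ 44.009 g/mol = 0.044218 mol
mol H = 2 × 0.3982 g H₂O ÷ 18.015 g/mol = 0.044208 mol
From the AgBr data: mol Br per gram of compound = (0.4145 ÷ 187.772) ÷ 0.2051 = 0.010763 mol/g, so in the 4.108 g combustion sample mol Br = 0.044214 mol
Divide by the smallest (0.044208 mol): C 1.000, H 1.000, Br 1.000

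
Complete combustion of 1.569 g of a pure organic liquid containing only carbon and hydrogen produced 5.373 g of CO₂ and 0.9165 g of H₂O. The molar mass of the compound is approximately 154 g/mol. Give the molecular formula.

C12H10

mol C = 5.373 g CO₂ ÷ 44.009 g/mol = 0.12209 mol
mol H = 2 × 0.9165 g H₂O ÷ 18.015 g/mol = 0.10175 mol
Divide by the smallest (0.10175 mol): C 1.200, H 1.000
Multiplying each by 5 gives whole numbers: C 6.00, H 5.00
Empirical formula: C6H5
Empirical-formula mass = 77.11 g/mol; 154 ÷ 77.11 ≈ 2, so the molecular formula is C12H10.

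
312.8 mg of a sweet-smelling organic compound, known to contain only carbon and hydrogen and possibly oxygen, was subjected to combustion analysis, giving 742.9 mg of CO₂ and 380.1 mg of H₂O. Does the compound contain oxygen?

yes

mol C = 0.7429 g CO₂ ÷ 44.009 g/mol = 0.016881 mol
mol H = 2 × 0.3801 g H₂O ÷ 18.015 g/mol = 0.042198 mol
C and H account for only 0.24529 g of the 0.3128 g sample; the remaining 0.067511 g must be oxygen.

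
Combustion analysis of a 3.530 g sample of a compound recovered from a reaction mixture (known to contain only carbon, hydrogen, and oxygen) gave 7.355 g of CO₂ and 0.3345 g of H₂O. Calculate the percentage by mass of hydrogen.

mol C = 7.355 g CO₂ ÷ 44.009 g/mol = 0.16712 mol
mol H = 2 × 0.3345 g H₂O ÷ 18.015 g/mol = 0.037136 mol
mass O = 3.530 − (2.0073 + 0.037433) = 1.4852 g → mol O = 1.4852 ÷ 15.999 = 0.092833 mol
mass % H = 0.037433 g ÷ 3.530 g × 100%

1.06%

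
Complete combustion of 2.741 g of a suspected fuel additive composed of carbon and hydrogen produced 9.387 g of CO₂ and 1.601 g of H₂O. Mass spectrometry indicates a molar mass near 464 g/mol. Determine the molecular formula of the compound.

C36H30

mol C = 9.387 g CO₂ ÷ 44.009 g/mol = 0.21330 mol
mol H = 2 × 1.601 g H₂O ÷ 18.015 g/mol = 0.17774 mol
Divide by the smallest (0.17774 mol): C 1.200, H 1.000
Multiplying each by 5 gives whole numbers: C 6.00, H 5.00
Empirical formula: C6H5
Empirical-formula mass = 77.11 g/mol; 464 ÷ 77.11 ≈ 6, so the molecular formula is C36H30.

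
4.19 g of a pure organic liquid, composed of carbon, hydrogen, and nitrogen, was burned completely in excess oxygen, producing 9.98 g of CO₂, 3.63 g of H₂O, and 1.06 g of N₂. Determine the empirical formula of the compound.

mol C = 9.98 g CO₂ ÷ 44.009 g/mol = 0.2268 mol
mol H = 2 × 3.63 g H₂O ÷ 18.015 g/mol = 0.4030 mol
mol N = 2 × 1.06 g N₂ ÷ 28.014 g/mol = 0.07568 mol
Divide by the smallest (0.07568 mol): C 2.997, H 5.325, N 1.000
Multiplying each by 3 gives whole numbers: C 8.99, H 15.98, N 3.00

C9H16N3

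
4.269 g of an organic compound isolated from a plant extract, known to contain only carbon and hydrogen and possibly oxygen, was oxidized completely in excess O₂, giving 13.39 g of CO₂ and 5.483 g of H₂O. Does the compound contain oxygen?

no

mol C = 13.39 g CO₂ ÷ 44.009 g/mol = 0.30426 mol
mol H = 2 × 5.483 g H₂O ÷ 18.015 g/mol = 0.60871 mol
C and H together account for 4.2680 g — essentially the entire 4.269 g sample — so the compound contains no oxygen.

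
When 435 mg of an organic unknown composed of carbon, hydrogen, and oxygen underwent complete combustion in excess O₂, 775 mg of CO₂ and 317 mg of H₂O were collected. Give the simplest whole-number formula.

mol C = 0.775 g CO₂ ÷ 44.009 g/mol = 0.01761 mol
mol H = 2 × 0.317 g H₂O ÷ 18.015 g/mol = 0.03519 mol
mass O = 0.435 − (0.2115 + 0.03547) = 0.1880 g → mol O = 0.1880 ÷ 15.999 = 0.01175 mol
Divide by the smallest (0.01175 mol): C 1.499, H 2.995, O 1.000
Multiplying each by 2 gives whole numbers: C 3.00, H 5.99, O 2.00

C3H6O2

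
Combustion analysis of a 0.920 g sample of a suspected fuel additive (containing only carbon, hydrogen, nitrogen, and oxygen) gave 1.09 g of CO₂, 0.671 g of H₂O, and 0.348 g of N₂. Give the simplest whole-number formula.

C2H6N2O

mol C = 1.09 g CO₂ ÷ 44.009 g/mol = 0.02477 mol
mol H = 2 × 0.671 g H₂O ÷ 18.015 g/mol = 0.07449 mol
mol N = 2 × 0.348 g N₂ ÷ 28.014 g/mol = 0.02484 mol
mass O = 0.920 − (0.2975 + 0.07509 + 0.3480) = 0.1994 g → mol O = 0.1994 ÷ 15.999 = 0.01246 mol
Divide by the smallest (0.01246 mol): C 1.987, H 5.976, N 1.993, O 1.000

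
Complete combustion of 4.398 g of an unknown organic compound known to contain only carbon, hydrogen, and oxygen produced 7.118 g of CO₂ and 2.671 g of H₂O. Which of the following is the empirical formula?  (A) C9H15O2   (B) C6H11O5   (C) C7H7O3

(B) C6H11O5

mol C = 7.118 g CO₂ ÷ 44.009 g/mol = 0.16174 mol
mol H = 2 × 2.671 g H₂O ÷ 18.015 g/mol = 0.29653 mol
mass O = 4.398 − (1.9427 + 0.29890) = 2.1564 g → mol O = 2.1564 ÷ 15.999 = 0.13479 mol
Divide by the smallest (0.13479 mol): C 1.200, H 2.200, O 1.000
Multiplying each by 5 gives whole numbers: C 6.00, H 11.00, O 5.00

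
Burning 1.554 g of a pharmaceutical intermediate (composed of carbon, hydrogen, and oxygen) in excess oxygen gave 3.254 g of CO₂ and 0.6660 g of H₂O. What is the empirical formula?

C2H2O

mol C = 3.254 g CO₂ ÷ 44.009 g/mol = 0.073939 mol
mol H = 2 × 0.6660 g H₂O ÷ 18.015 g/mol = 0.073938 mol
mass O = 1.554 − (0.88809 + 0.074530) = 0.59138 g → mol O = 0.59138 ÷ 15.999 = 0.036964 mol
Divide by the smallest (0.036964 mol): C 2.000, H 2.000, O 1.000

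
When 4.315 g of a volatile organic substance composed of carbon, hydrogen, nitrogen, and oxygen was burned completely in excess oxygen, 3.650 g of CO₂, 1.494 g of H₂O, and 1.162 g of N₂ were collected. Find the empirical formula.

C2H4N2O3

mol C = 3.650 g CO₂ ÷ 44.009 g/mol = 0.082938 mol
mol H = 2 × 1.494 g H₂O ÷ 18.015 g/mol = 0.16586 mol
mol N = 2 × 1.162 g N₂ ÷ 28.014 g/mol = 0.082959 mol
mass O = 4.315 − (0.99616 + 0.16719 + 1.1620) = 1.9896 g → mol O = 1.9896 ÷ 15.999 = 0.12436 mol
Divide by the smallest (0.082938 mol): C 1.000, H 2.000, N 1.000, O 1.499
Multiplying each by 2 gives whole numbers: C 2.00, H 4.00, N 2.00, O 3.00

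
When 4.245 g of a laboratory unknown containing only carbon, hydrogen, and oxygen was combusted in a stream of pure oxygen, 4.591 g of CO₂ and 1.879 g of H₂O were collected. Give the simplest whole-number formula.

C3H6O5

mol C = 4.591 g CO₂ ÷ 44.009 g/mol = 0.10432 mol
mol H = 2 × 1.879 g H₂O ÷ 18.015 g/mol = 0.20860 mol
mass O = 4.245 − (1.2530 + 0.21027) = 2.7817 g → mol O = 2.7817 ÷ 15.999 = 0.17387 mol
Divide by the smallest (0.10432 mol): C 1.000, H 2.000, O 1.667
Multiplying each by 3 gives whole numbers: C 3.00, H 6.00, O 5.00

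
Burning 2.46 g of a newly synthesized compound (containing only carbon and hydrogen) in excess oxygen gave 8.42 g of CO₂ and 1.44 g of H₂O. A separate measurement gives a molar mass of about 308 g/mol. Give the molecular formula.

C24H20

mol C = 8.42 g CO₂ ÷ 44.009 g/mol = 0.1913 mol
mol H = 2 × 1.44 g H₂O ÷ 18.015 g/mol = 0.1599 mol
Divide by the smallest (0.1599 mol): C 1.197, H 1.000
Multiplying each by 5 gives whole numbers: C 5.98, H 5.00
Empirical formula: C6H5
Empirical-formula mass = 77.11 g/mol; 308 ÷ 77.11 ≈ 4, so the molecular formula is C24H20.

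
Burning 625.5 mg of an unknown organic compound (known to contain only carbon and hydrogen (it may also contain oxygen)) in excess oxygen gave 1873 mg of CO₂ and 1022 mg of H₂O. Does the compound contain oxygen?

no

mol C = 1.873 g CO₂ ÷ 44.009 g/mol = 0.042559 mol
mol H = 2 × 1.022 g H₂O ÷ 18.015 g/mol = 0.11346 mol
C and H together account for 0.62555 g — essentially the entire 0.6255 g sample — so the compound contains no oxygen.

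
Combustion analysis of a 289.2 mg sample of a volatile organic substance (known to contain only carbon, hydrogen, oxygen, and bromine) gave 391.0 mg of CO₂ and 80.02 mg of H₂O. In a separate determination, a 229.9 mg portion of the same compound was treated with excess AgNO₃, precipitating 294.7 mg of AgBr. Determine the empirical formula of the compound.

C9H9Br2O

mol C = 0.3910 g CO₂ ÷ 44.009 g/mol = 0.0088845 mol
mol H = 2 × 0.08002 g H₂O ÷ 18.015 g/mol = 0.0088837 mol
From the AgBr data: mol Br per gram of compound = (0.2947 ÷ 187.772) ÷ 0.2299 = 0.0068267 mol/g, so in the 0.2892 g combustion sample mol Br = 0.0019743 mol
mass O = 0.2892 − (0.10671 + 0.0089548 + 0.15775) = 0.015780 g → mol O = 0.015780 ÷ 15.999 = 0.00098632 mol
Divide by the smallest (0.00098632 mol): C 9.008, H 9.007, Br 2.002, O 1.000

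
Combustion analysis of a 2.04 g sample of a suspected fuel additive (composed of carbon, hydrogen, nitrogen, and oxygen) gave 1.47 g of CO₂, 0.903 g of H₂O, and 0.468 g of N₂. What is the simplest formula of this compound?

mol C = 1.47 g CO₂ ÷ 44.009 g/mol = 0.03340 mol
mol H = 2 × 0.903 g H₂O ÷ 18.015 g/mol = 0.1002 mol
mol N = 2 × 0.468 g N₂ ÷ 28.014 g/mol = 0.03341 mol
mass O = 2.04 − (0.4012 + 0.1011 + 0.4680) = 1.070 g → mol O = 1.070 ÷ 15.999 = 0.06686 mol
Divide by the smallest (0.03340 mol): C 1.000, H 3.001, N 1.000, O 2.002

CH3NO2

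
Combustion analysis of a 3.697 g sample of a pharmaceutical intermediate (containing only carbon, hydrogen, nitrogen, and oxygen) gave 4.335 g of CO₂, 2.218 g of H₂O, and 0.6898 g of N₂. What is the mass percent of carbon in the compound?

32.00%

mol C = 4.335 g CO₂ ÷ 44.009 g/mol = 0.098503 mol
mol H = 2 × 2.218 g H₂O ÷ 18.015 g/mol = 0.24624 mol
mol N = 2 × 0.6898 g N₂ ÷ 28.014 g/mol = 0.049247 mol
mass O = 3.697 − (1.1831 + 0.24821 + 0.68980) = 1.5759 g → mol O = 1.5759 ÷ 15.999 = 0.098498 mol
mass % C = 1.1831 g ÷ 3.697 g × 100%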